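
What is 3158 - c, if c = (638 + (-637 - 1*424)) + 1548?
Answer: 2033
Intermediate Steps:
c = 1125 (c = (638 + (-637 - 424)) + 1548 = (638 - 1061) + 1548 = -423 + 1548 = 1125)
3158 - c = 3158 - 1*1125 = 3158 - 1125 = 2033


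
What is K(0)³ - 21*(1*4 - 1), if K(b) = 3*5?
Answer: 3312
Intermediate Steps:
K(b) = 15
K(0)³ - 21*(1*4 - 1) = 15³ - 21*(1*4 - 1) = 3375 - 21*(4 - 1) = 3375 - 21*3 = 3375 - 63 = 3312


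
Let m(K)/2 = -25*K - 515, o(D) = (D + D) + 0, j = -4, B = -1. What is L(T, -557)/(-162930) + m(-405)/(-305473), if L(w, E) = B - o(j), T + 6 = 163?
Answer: -3133652911/49770715890 ≈ -0.062962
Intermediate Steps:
T = 157 (T = -6 + 163 = 157)
o(D) = 2*D (o(D) = 2*D + 0 = 2*D)
m(K) = -1030 - 50*K (m(K) = 2*(-25*K - 515) = 2*(-515 - 25*K) = -1030 - 50*K)
L(w, E) = 7 (L(w, E) = -1 - 2*(-4) = -1 - 1*(-8) = -1 + 8 = 7)
L(T, -557)/(-162930) + m(-405)/(-305473) = 7/(-162930) + (-1030 - 50*(-405))/(-305473) = 7*(-1/162930) + (-1030 + 20250)*(-1/305473) = -7/162930 + 19220*(-1/305473) = -7/162930 - 19220/305473 = -3133652911/49770715890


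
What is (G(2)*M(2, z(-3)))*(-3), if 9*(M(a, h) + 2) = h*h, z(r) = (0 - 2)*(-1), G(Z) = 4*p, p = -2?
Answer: -112/3 ≈ -37.333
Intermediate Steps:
G(Z) = -8 (G(Z) = 4*(-2) = -8)
z(r) = 2 (z(r) = -2*(-1) = 2)
M(a, h) = -2 + h²/9 (M(a, h) = -2 + (h*h)/9 = -2 + h²/9)
(G(2)*M(2, z(-3)))*(-3) = -8*(-2 + (⅑)*2²)*(-3) = -8*(-2 + (⅑)*4)*(-3) = -8*(-2 + 4/9)*(-3) = -8*(-14/9)*(-3) = (112/9)*(-3) = -112/3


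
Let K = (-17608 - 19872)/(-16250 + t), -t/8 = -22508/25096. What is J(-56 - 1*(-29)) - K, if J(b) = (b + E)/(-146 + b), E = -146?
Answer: -33310509/25476871 ≈ -1.3075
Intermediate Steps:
t = 22508/3137 (t = -(-180064)/25096 = -8*(-5627/6274) = 22508/3137 ≈ 7.1750)
J(b) = 1 (J(b) = (b - 146)/(-146 + b) = (-146 + b)/(-146 + b) = 1)
K = 58787380/25476871 (K = (-17608 - 19872)/(-16250 + 22508/3137) = -37480/(-50953742/3137) = -37480*(-3137/50953742) = 58787380/25476871 ≈ 2.3075)
J(-56 - 1*(-29)) - K = 1 - 1*58787380/25476871 = 1 - 58787380/25476871 = -33310509/25476871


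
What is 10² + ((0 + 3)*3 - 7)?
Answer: 102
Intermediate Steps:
10² + ((0 + 3)*3 - 7) = 100 + (3*3 - 7) = 100 + (9 - 7) = 100 + 2 = 102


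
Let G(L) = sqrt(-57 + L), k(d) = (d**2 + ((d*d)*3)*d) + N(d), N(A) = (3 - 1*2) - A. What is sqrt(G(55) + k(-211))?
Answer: sqrt(-28137060 + I*sqrt(2)) ≈ 0.e-4 + 5304.4*I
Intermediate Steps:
N(A) = 1 - A (N(A) = (3 - 2) - A = 1 - A)
k(d) = 1 + d**2 - d + 3*d**3 (k(d) = (d**2 + ((d*d)*3)*d) + (1 - d) = (d**2 + (d**2*3)*d) + (1 - d) = (d**2 + (3*d**2)*d) + (1 - d) = (d**2 + 3*d**3) + (1 - d) = 1 + d**2 - d + 3*d**3)
sqrt(G(55) + k(-211)) = sqrt(sqrt(-57 + 55) + (1 + (-211)**2 - 1*(-211) + 3*(-211)**3)) = sqrt(sqrt(-2) + (1 + 44521 + 211 + 3*(-9393931))) = sqrt(I*sqrt(2) + (1 + 44521 + 211 - 28181793)) = sqrt(I*sqrt(2) - 28137060) = sqrt(-28137060 + I*sqrt(2))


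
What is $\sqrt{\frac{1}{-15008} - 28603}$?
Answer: $\frac{5 i \sqrt{16106353914}}{3752} \approx 169.12 i$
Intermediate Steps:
$\sqrt{\frac{1}{-15008} - 28603} = \sqrt{- \frac{1}{15008} - 28603} = \sqrt{- \frac{429273825}{15008}} = \frac{5 i \sqrt{16106353914}}{3752}$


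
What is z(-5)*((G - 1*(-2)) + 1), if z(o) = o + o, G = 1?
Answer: -40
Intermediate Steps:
z(o) = 2*o
z(-5)*((G - 1*(-2)) + 1) = (2*(-5))*((1 - 1*(-2)) + 1) = -10*((1 + 2) + 1) = -10*(3 + 1) = -10*4 = -40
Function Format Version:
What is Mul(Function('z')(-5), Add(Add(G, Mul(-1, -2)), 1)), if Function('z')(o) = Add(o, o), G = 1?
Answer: -40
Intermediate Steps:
Function('z')(o) = Mul(2, o)
Mul(Function('z')(-5), Add(Add(G, Mul(-1, -2)), 1)) = Mul(Mul(2, -5), Add(Add(1, Mul(-1, -2)), 1)) = Mul(-10, Add(Add(1, 2), 1)) = Mul(-10, Add(3, 1)) = Mul(-10, 4) = -40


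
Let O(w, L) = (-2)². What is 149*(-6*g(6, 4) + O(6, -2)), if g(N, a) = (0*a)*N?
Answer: 596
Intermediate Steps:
g(N, a) = 0 (g(N, a) = 0*N = 0)
O(w, L) = 4
149*(-6*g(6, 4) + O(6, -2)) = 149*(-6*0 + 4) = 149*(0 + 4) = 149*4 = 596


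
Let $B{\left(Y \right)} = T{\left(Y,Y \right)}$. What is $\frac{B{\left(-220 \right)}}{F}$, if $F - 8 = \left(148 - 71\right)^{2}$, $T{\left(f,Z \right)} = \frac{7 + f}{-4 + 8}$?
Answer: $- \frac{71}{7916} \approx -0.0089692$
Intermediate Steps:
$T{\left(f,Z \right)} = \frac{7}{4} + \frac{f}{4}$ ($T{\left(f,Z \right)} = \frac{7 + f}{4} = \left(7 + f\right) \frac{1}{4} = \frac{7}{4} + \frac{f}{4}$)
$F = 5937$ ($F = 8 + \left(148 - 71\right)^{2} = 8 + 77^{2} = 8 + 5929 = 5937$)
$B{\left(Y \right)} = \frac{7}{4} + \frac{Y}{4}$
$\frac{B{\left(-220 \right)}}{F} = \frac{\frac{7}{4} + \frac{1}{4} \left(-220\right)}{5937} = \left(\frac{7}{4} - 55\right) \frac{1}{5937} = \left(- \frac{213}{4}\right) \frac{1}{5937} = - \frac{71}{7916}$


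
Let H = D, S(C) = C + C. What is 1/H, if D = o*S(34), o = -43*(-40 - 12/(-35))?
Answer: 35/4058512 ≈ 8.6238e-6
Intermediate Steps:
S(C) = 2*C
o = 59684/35 (o = -43*(-40 - 12*(-1/35)) = -43*(-40 + 12/35) = -43*(-1388/35) = 59684/35 ≈ 1705.3)
D = 4058512/35 (D = 59684*(2*34)/35 = (59684/35)*68 = 4058512/35 ≈ 1.1596e+5)
H = 4058512/35 ≈ 1.1596e+5
1/H = 1/(4058512/35) = 35/4058512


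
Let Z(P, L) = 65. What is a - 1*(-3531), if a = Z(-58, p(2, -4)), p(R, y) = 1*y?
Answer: 3596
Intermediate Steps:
p(R, y) = y
a = 65
a - 1*(-3531) = 65 - 1*(-3531) = 65 + 3531 = 3596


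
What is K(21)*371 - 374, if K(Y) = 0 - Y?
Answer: -8165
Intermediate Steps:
K(Y) = -Y
K(21)*371 - 374 = -1*21*371 - 374 = -21*371 - 374 = -7791 - 374 = -8165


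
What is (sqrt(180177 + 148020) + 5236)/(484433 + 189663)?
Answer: 1309/168524 + sqrt(328197)/674096 ≈ 0.0086173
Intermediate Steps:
(sqrt(180177 + 148020) + 5236)/(484433 + 189663) = (sqrt(328197) + 5236)/674096 = (5236 + sqrt(328197))*(1/674096) = 1309/168524 + sqrt(328197)/674096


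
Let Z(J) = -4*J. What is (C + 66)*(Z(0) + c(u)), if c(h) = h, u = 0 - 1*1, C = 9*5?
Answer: -111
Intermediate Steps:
C = 45
u = -1 (u = 0 - 1 = -1)
(C + 66)*(Z(0) + c(u)) = (45 + 66)*(-4*0 - 1) = 111*(0 - 1) = 111*(-1) = -111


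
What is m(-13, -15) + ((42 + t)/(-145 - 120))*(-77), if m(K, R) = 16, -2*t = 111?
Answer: 6401/530 ≈ 12.077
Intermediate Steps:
t = -111/2 (t = -½*111 = -111/2 ≈ -55.500)
m(-13, -15) + ((42 + t)/(-145 - 120))*(-77) = 16 + ((42 - 111/2)/(-145 - 120))*(-77) = 16 - 27/2/(-265)*(-77) = 16 - 27/2*(-1/265)*(-77) = 16 + (27/530)*(-77) = 16 - 2079/530 = 6401/530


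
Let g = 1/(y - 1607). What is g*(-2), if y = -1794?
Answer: 2/3401 ≈ 0.00058806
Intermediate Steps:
g = -1/3401 (g = 1/(-1794 - 1607) = 1/(-3401) = -1/3401 ≈ -0.00029403)
g*(-2) = -1/3401*(-2) = 2/3401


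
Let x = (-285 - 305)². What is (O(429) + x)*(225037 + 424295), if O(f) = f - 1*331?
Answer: 226096103736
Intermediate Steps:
O(f) = -331 + f (O(f) = f - 331 = -331 + f)
x = 348100 (x = (-590)² = 348100)
(O(429) + x)*(225037 + 424295) = ((-331 + 429) + 348100)*(225037 + 424295) = (98 + 348100)*649332 = 348198*649332 = 226096103736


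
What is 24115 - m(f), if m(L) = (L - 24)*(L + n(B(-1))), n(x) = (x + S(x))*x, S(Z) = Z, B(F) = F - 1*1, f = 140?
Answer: 6947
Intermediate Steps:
B(F) = -1 + F (B(F) = F - 1 = -1 + F)
n(x) = 2*x² (n(x) = (x + x)*x = (2*x)*x = 2*x²)
m(L) = (-24 + L)*(8 + L) (m(L) = (L - 24)*(L + 2*(-1 - 1)²) = (-24 + L)*(L + 2*(-2)²) = (-24 + L)*(L + 2*4) = (-24 + L)*(L + 8) = (-24 + L)*(8 + L))
24115 - m(f) = 24115 - (-192 + 140² - 16*140) = 24115 - (-192 + 19600 - 2240) = 24115 - 1*17168 = 24115 - 17168 = 6947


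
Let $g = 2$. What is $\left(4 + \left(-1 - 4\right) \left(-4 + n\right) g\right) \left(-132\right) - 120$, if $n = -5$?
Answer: $-12528$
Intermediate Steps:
$\left(4 + \left(-1 - 4\right) \left(-4 + n\right) g\right) \left(-132\right) - 120 = \left(4 + \left(-1 - 4\right) \left(-4 - 5\right) 2\right) \left(-132\right) - 120 = \left(4 + \left(-5\right) \left(-9\right) 2\right) \left(-132\right) - 120 = \left(4 + 45 \cdot 2\right) \left(-132\right) - 120 = \left(4 + 90\right) \left(-132\right) - 120 = 94 \left(-132\right) - 120 = -12408 - 120 = -12528$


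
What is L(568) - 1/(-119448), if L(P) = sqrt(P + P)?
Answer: 1/119448 + 4*sqrt(71) ≈ 33.705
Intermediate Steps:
L(P) = sqrt(2)*sqrt(P) (L(P) = sqrt(2*P) = sqrt(2)*sqrt(P))
L(568) - 1/(-119448) = sqrt(2)*sqrt(568) - 1/(-119448) = sqrt(2)*(2*sqrt(142)) - 1*(-1/119448) = 4*sqrt(71) + 1/119448 = 1/119448 + 4*sqrt(71)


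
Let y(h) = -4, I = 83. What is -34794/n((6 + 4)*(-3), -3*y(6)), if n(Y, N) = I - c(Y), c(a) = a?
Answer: -34794/113 ≈ -307.91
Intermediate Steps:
n(Y, N) = 83 - Y
-34794/n((6 + 4)*(-3), -3*y(6)) = -34794/(83 - (6 + 4)*(-3)) = -34794/(83 - 10*(-3)) = -34794/(83 - 1*(-30)) = -34794/(83 + 30) = -34794/113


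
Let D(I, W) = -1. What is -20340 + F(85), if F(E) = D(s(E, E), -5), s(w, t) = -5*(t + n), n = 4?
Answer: -20341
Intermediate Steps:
s(w, t) = -20 - 5*t (s(w, t) = -5*(t + 4) = -5*(4 + t) = -20 - 5*t)
F(E) = -1
-20340 + F(85) = -20340 - 1 = -20341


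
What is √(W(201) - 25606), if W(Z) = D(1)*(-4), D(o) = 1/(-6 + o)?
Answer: I*√640130/5 ≈ 160.02*I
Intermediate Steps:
W(Z) = ⅘ (W(Z) = -4/(-6 + 1) = -4/(-5) = -⅕*(-4) = ⅘)
√(W(201) - 25606) = √(⅘ - 25606) = √(-128026/5) = I*√640130/5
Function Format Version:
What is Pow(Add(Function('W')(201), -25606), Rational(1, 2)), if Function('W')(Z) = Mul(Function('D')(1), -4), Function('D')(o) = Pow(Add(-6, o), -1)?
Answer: Mul(Rational(1, 5), I, Pow(640130, Rational(1, 2))) ≈ Mul(160.02, I)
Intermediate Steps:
Function('W')(Z) = Rational(4, 5) (Function('W')(Z) = Mul(Pow(Add(-6, 1), -1), -4) = Mul(Pow(-5, -1), -4) = Mul(Rational(-1, 5), -4) = Rational(4, 5))
Pow(Add(Function('W')(201), -25606), Rational(1, 2)) = Pow(Add(Rational(4, 5), -25606), Rational(1, 2)) = Pow(Rational(-128026, 5), Rational(1, 2)) = Mul(Rational(1, 5), I, Pow(640130, Rational(1, 2)))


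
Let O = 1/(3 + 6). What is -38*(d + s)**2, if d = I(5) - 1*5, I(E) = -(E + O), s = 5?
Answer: -80408/81 ≈ -992.69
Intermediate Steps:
O = 1/9 ≈ 0.11111
I(E) = -1/9 - E (I(E) = -(E + 1/9) = -(1/9 + E) = -1/9 - E)
d = -91/9 (d = (-1/9 - 1*5) - 1*5 = (-1/9 - 5) - 5 = -46/9 - 5 = -91/9 ≈ -10.111)
-38*(d + s)**2 = -38*(-91/9 + 5)**2 = -38*(-46/9)**2 = -38*2116/81 = -80408/81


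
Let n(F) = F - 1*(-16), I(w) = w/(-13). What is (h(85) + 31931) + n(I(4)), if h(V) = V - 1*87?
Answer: 415281/13 ≈ 31945.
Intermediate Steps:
I(w) = -w/13 (I(w) = w*(-1/13) = -w/13)
n(F) = 16 + F (n(F) = F + 16 = 16 + F)
h(V) = -87 + V (h(V) = V - 87 = -87 + V)
(h(85) + 31931) + n(I(4)) = ((-87 + 85) + 31931) + (16 - 1/13*4) = (-2 + 31931) + (16 - 4/13) = 31929 + 204/13 = 415281/13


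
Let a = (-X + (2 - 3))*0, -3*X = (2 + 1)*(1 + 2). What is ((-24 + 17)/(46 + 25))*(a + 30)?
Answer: -210/71 ≈ -2.9577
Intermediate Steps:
X = -3 (X = -(2 + 1)*(1 + 2)/3 = -3 ≈ -3.0000)
a = 0 (a = (-1*(-3) + (2 - 3))*0 = (3 - 1)*0 = 2*0 = 0)
((-24 + 17)/(46 + 25))*(a + 30) = ((-24 + 17)/(46 + 25))*(0 + 30) = -7/71*30 = -210/71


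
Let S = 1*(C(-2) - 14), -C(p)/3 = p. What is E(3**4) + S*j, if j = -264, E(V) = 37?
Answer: 2149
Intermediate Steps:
C(p) = -3*p
S = -8 (S = 1*(-3*(-2) - 14) = 1*(6 - 14) = 1*(-8) = -8)
E(3**4) + S*j = 37 - 8*(-264) = 37 + 2112 = 2149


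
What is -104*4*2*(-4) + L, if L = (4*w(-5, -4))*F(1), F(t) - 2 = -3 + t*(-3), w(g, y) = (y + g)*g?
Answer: 2608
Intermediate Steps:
w(g, y) = g*(g + y) (w(g, y) = (g + y)*g = g*(g + y))
F(t) = -1 - 3*t (F(t) = 2 + (-3 + t*(-3)) = 2 + (-3 - 3*t) = -1 - 3*t)
L = -720 (L = (4*(-5*(-5 - 4)))*(-1 - 3*1) = (4*(-5*(-9)))*(-1 - 3) = (4*45)*(-4) = 180*(-4) = -720)
-104*4*2*(-4) + L = -104*4*2*(-4) - 720 = -832*(-4) - 720 = -104*(-32) - 720 = 3328 - 720 = 2608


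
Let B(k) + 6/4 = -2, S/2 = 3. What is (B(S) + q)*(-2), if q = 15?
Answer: -23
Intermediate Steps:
S = 6 (S = 2*3 = 6)
B(k) = -7/2 (B(k) = -3/2 - 2 = -7/2)
(B(S) + q)*(-2) = (-7/2 + 15)*(-2) = (23/2)*(-2) = -23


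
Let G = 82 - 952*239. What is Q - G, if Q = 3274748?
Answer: 3502194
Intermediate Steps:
G = -227446 (G = 82 - 227528 = -227446)
Q - G = 3274748 - 1*(-227446) = 3274748 + 227446 = 3502194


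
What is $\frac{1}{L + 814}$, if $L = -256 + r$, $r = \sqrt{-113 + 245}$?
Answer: $\frac{93}{51872} - \frac{\sqrt{33}}{155616} \approx 0.001756$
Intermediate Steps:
$r = 2 \sqrt{33}$ ($r = \sqrt{132} = 2 \sqrt{33} \approx 11.489$)
$L = -256 + 2 \sqrt{33} \approx -244.51$
$\frac{1}{L + 814} = \frac{1}{\left(-256 + 2 \sqrt{33}\right) + 814} = \frac{1}{558 + 2 \sqrt{33}}$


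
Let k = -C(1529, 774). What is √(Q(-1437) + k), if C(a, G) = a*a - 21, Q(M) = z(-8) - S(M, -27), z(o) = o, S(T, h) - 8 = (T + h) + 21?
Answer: I*√2336393 ≈ 1528.5*I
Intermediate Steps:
S(T, h) = 29 + T + h (S(T, h) = 8 + ((T + h) + 21) = 8 + (21 + T + h) = 29 + T + h)
Q(M) = -10 - M (Q(M) = -8 - (29 + M - 27) = -8 - (2 + M) = -8 + (-2 - M) = -10 - M)
C(a, G) = -21 + a² (C(a, G) = a² - 21 = -21 + a²)
k = -2337820 (k = -(-21 + 1529²) = -(-21 + 2337841) = -1*2337820 = -2337820)
√(Q(-1437) + k) = √((-10 - 1*(-1437)) - 2337820) = √((-10 + 1437) - 2337820) = √(1427 - 2337820) = √(-2336393) = I*√2336393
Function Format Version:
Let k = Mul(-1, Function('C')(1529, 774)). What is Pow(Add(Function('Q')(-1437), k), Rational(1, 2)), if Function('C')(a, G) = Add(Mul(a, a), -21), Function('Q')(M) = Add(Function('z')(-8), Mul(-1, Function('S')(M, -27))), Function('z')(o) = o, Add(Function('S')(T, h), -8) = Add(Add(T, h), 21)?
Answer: Mul(I, Pow(2336393, Rational(1, 2))) ≈ Mul(1528.5, I)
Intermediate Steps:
Function('S')(T, h) = Add(29, T, h) (Function('S')(T, h) = Add(8, Add(Add(T, h), 21)) = Add(8, Add(21, T, h)) = Add(29, T, h))
Function('Q')(M) = Add(-10, Mul(-1, M)) (Function('Q')(M) = Add(-8, Mul(-1, Add(29, M, -27))) = Add(-8, Mul(-1, Add(2, M))) = Add(-8, Add(-2, Mul(-1, M))) = Add(-10, Mul(-1, M)))
Function('C')(a, G) = Add(-21, Pow(a, 2)) (Function('C')(a, G) = Add(Pow(a, 2), -21) = Add(-21, Pow(a, 2)))
k = -2337820 (k = Mul(-1, Add(-21, Pow(1529, 2))) = Mul(-1, Add(-21, 2337841)) = Mul(-1, 2337820) = -2337820)
Pow(Add(Function('Q')(-1437), k), Rational(1, 2)) = Pow(Add(Add(-10, Mul(-1, -1437)), -2337820), Rational(1, 2)) = Pow(Add(Add(-10, 1437), -2337820), Rational(1, 2)) = Pow(Add(1427, -2337820), Rational(1, 2)) = Pow(-2336393, Rational(1, 2)) = Mul(I, Pow(2336393, Rational(1, 2)))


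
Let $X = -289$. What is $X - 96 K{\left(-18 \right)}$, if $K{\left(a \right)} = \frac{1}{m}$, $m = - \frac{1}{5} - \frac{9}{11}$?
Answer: $- \frac{1363}{7} \approx -194.71$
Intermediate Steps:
$m = - \frac{56}{55}$ ($m = \left(-1\right) \frac{1}{5} - \frac{9}{11} = - \frac{1}{5} - \frac{9}{11} = - \frac{56}{55} \approx -1.0182$)
$K{\left(a \right)} = - \frac{55}{56}$ ($K{\left(a \right)} = \frac{1}{- \frac{56}{55}} = - \frac{55}{56}$)
$X - 96 K{\left(-18 \right)} = -289 - - \frac{660}{7} = -289 + \frac{660}{7} = - \frac{1363}{7}$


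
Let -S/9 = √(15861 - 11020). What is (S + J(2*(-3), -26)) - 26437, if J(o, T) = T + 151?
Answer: -26312 - 9*√4841 ≈ -26938.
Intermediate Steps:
J(o, T) = 151 + T
S = -9*√4841 (S = -9*√(15861 - 11020) = -9*√4841 ≈ -626.20)
(S + J(2*(-3), -26)) - 26437 = (-9*√4841 + (151 - 26)) - 26437 = (-9*√4841 + 125) - 26437 = (125 - 9*√4841) - 26437 = -26312 - 9*√4841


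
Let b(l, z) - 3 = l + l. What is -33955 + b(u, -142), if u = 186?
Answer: -33580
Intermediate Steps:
b(l, z) = 3 + 2*l (b(l, z) = 3 + (l + l) = 3 + 2*l)
-33955 + b(u, -142) = -33955 + (3 + 2*186) = -33955 + (3 + 372) = -33955 + 375 = -33580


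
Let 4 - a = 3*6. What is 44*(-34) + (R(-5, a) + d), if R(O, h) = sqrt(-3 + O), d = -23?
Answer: -1519 + 2*I*sqrt(2) ≈ -1519.0 + 2.8284*I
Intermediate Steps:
a = -14 (a = 4 - 3*6 = 4 - 1*18 = 4 - 18 = -14)
44*(-34) + (R(-5, a) + d) = 44*(-34) + (sqrt(-3 - 5) - 23) = -1496 + (sqrt(-8) - 23) = -1496 + (2*I*sqrt(2) - 23) = -1496 + (-23 + 2*I*sqrt(2)) = -1519 + 2*I*sqrt(2)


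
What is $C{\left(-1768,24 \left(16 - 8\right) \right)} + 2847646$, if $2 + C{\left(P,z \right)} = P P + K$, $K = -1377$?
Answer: $5972091$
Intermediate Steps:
$C{\left(P,z \right)} = -1379 + P^{2}$ ($C{\left(P,z \right)} = -2 + \left(P P - 1377\right) = -2 + \left(P^{2} - 1377\right) = -2 + \left(-1377 + P^{2}\right) = -1379 + P^{2}$)
$C{\left(-1768,24 \left(16 - 8\right) \right)} + 2847646 = \left(-1379 + \left(-1768\right)^{2}\right) + 2847646 = \left(-1379 + 3125824\right) + 2847646 = 3124445 + 2847646 = 5972091$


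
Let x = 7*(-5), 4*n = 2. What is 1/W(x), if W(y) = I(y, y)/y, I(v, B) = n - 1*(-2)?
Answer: -14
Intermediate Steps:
n = 1/2 (n = (1/4)*2 = 1/2 ≈ 0.50000)
I(v, B) = 5/2 (I(v, B) = 1/2 - 1*(-2) = 1/2 + 2 = 5/2)
x = -35
W(y) = 5/(2*y)
1/W(x) = 1/((5/2)/(-35)) = 1/((5/2)*(-1/35)) = 1/(-1/14) = -14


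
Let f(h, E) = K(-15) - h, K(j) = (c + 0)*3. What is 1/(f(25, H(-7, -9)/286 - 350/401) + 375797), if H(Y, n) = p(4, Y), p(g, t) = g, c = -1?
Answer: 1/375769 ≈ 2.6612e-6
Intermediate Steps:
K(j) = -3 (K(j) = (-1 + 0)*3 = -1*3 = -3)
H(Y, n) = 4
f(h, E) = -3 - h
1/(f(25, H(-7, -9)/286 - 350/401) + 375797) = 1/((-3 - 1*25) + 375797) = 1/((-3 - 25) + 375797) = 1/(-28 + 375797) = 1/375769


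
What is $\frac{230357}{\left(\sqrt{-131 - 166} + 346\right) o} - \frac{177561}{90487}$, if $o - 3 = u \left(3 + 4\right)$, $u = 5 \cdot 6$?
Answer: $\frac{2673181768805}{2313098278503} - \frac{230357 i \sqrt{33}}{8520923} \approx 1.1557 - 0.1553 i$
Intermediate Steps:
$u = 30$
$o = 213$ ($o = 3 + 30 \left(3 + 4\right) = 3 + 30 \cdot 7 = 3 + 210 = 213$)
$\frac{230357}{\left(\sqrt{-131 - 166} + 346\right) o} - \frac{177561}{90487} = \frac{230357}{\left(\sqrt{-131 - 166} + 346\right) 213} - \frac{177561}{90487} = \frac{230357}{\left(\sqrt{-297} + 346\right) 213} - \frac{177561}{90487} = \frac{230357}{\left(3 i \sqrt{33} + 346\right) 213} - \frac{177561}{90487} = \frac{230357}{\left(346 + 3 i \sqrt{33}\right) 213} - \frac{177561}{90487} = \frac{230357}{73698 + 639 i \sqrt{33}} - \frac{177561}{90487} = - \frac{177561}{90487} + \frac{230357}{73698 + 639 i \sqrt{33}}$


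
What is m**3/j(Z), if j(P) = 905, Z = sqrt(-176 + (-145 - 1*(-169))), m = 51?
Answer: 132651/905 ≈ 146.58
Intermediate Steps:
Z = 2*I*sqrt(38) (Z = sqrt(-176 + (-145 + 169)) = sqrt(-176 + 24) = sqrt(-152) = 2*I*sqrt(38) ≈ 12.329*I)
m**3/j(Z) = 51**3/905 = 132651*(1/905) = 132651/905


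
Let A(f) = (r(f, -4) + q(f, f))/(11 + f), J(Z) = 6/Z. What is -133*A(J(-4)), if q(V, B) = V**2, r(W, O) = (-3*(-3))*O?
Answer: 945/2 ≈ 472.50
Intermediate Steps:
r(W, O) = 9*O
A(f) = (-36 + f**2)/(11 + f) (A(f) = (9*(-4) + f**2)/(11 + f) = (-36 + f**2)/(11 + f))
-133*A(J(-4)) = -133*(-36 + (6/(-4))**2)/(11 + 6/(-4)) = -133*(-36 + (6*(-1/4))**2)/(11 + 6*(-1/4)) = -133*(-36 + (-3/2)**2)/(11 - 3/2) = -133*(-36 + 9/4)/19/2 = -14*(-135)/4 = -133*(-135/38) = 945/2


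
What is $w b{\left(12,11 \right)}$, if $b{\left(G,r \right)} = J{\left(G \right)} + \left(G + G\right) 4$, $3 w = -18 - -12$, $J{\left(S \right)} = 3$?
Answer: $-198$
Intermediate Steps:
$w = -2$ ($w = \frac{-18 - -12}{3} = \frac{-18 + 12}{3} = \frac{1}{3} \left(-6\right) = -2$)
$b{\left(G,r \right)} = 3 + 8 G$ ($b{\left(G,r \right)} = 3 + \left(G + G\right) 4 = 3 + 2 G 4 = 3 + 8 G$)
$w b{\left(12,11 \right)} = - 2 \left(3 + 8 \cdot 12\right) = - 2 \left(3 + 96\right) = \left(-2\right) 99 = -198$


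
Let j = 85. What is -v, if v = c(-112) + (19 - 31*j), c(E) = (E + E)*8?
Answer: 4408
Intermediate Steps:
c(E) = 16*E (c(E) = (2*E)*8 = 16*E)
v = -4408 (v = 16*(-112) + (19 - 31*85) = -1792 + (19 - 2635) = -1792 - 2616 = -4408)
-v = -1*(-4408) = 4408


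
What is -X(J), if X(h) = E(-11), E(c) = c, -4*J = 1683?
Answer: 11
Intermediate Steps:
J = -1683/4 (J = -¼*1683 = -1683/4 ≈ -420.75)
X(h) = -11
-X(J) = -1*(-11) = 11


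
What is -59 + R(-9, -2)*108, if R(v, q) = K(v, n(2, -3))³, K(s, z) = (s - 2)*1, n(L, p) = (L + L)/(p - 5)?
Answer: -143807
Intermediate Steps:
n(L, p) = 2*L/(-5 + p) (n(L, p) = (2*L)/(-5 + p) = 2*L/(-5 + p))
K(s, z) = -2 + s (K(s, z) = (-2 + s)*1 = -2 + s)
R(v, q) = (-2 + v)³
-59 + R(-9, -2)*108 = -59 + (-2 - 9)³*108 = -59 + (-11)³*108 = -59 - 1331*108 = -59 - 143748 = -143807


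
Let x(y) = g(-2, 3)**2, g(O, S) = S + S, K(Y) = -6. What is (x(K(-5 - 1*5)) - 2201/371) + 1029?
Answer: 392914/371 ≈ 1059.1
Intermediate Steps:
g(O, S) = 2*S
x(y) = 36 (x(y) = (2*3)**2 = 6**2 = 36)
(x(K(-5 - 1*5)) - 2201/371) + 1029 = (36 - 2201/371) + 1029 = 11155/371 + 1029 = 392914/371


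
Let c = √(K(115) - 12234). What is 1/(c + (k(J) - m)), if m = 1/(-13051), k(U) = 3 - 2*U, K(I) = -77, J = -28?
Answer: 10049400510/2689830807011 - 170328601*I*√12311/2689830807011 ≈ 0.0037361 - 0.007026*I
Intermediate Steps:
m = -1/13051 ≈ -7.6622e-5
c = I*√12311 (c = √(-77 - 12234) = √(-12311) = I*√12311 ≈ 110.95*I)
1/(c + (k(J) - m)) = 1/(I*√12311 + ((3 - 2*(-28)) - 1*(-1/13051))) = 1/(I*√12311 + ((3 + 56) + 1/13051)) = 1/(I*√12311 + (59 + 1/13051)) = 1/(I*√12311 + 770010/13051) = 1/(770010/13051 + I*√12311)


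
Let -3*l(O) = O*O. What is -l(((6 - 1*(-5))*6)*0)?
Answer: 0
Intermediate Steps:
l(O) = -O²/3 (l(O) = -O*O/3 = -O²/3)
-l(((6 - 1*(-5))*6)*0) = -(-1)*(((6 - 1*(-5))*6)*0)²/3 = -(-1)*(((6 + 5)*6)*0)²/3 = -(-1)*((11*6)*0)²/3 = -(-1)*(66*0)²/3 = -(-1)*0²/3 = -(-1)*0/3 = -1*0 = 0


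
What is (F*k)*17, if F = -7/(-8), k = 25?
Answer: 2975/8 ≈ 371.88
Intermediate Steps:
F = 7/8 (F = -7*(-1/8) = 7/8 ≈ 0.87500)
(F*k)*17 = ((7/8)*25)*17 = (175/8)*17 = 2975/8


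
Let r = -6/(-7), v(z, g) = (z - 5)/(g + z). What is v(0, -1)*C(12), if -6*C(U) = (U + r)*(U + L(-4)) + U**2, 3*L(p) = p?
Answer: -1640/7 ≈ -234.29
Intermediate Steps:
v(z, g) = (-5 + z)/(g + z)
L(p) = p/3
r = 6/7 (r = -6*(-1/7) = 6/7 ≈ 0.85714)
C(U) = -U**2/6 - (-4/3 + U)*(6/7 + U)/6 (C(U) = -((U + 6/7)*(U + (1/3)*(-4)) + U**2)/6 = -((6/7 + U)*(U - 4/3) + U**2)/6 = -((6/7 + U)*(-4/3 + U) + U**2)/6 = -((-4/3 + U)*(6/7 + U) + U**2)/6 = -(U**2 + (-4/3 + U)*(6/7 + U))/6 = -U**2/6 - (-4/3 + U)*(6/7 + U)/6)
v(0, -1)*C(12) = ((-5 + 0)/(-1 + 0))*(4/21 - 1/3*12**2 + (5/63)*12) = (-5/(-1))*(4/21 - 1/3*144 + 20/21) = (-1*(-5))*(4/21 - 48 + 20/21) = 5*(-328/7) = -1640/7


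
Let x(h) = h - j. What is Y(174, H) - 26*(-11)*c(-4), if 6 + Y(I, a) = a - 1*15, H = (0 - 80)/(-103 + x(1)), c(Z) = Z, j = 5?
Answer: -124575/107 ≈ -1164.3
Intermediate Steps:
x(h) = -5 + h (x(h) = h - 1*5 = h - 5 = -5 + h)
H = 80/107 (H = (0 - 80)/(-103 + (-5 + 1)) = -80/(-103 - 4) = -80/(-107) = -80*(-1/107) = 80/107 ≈ 0.74766)
Y(I, a) = -21 + a (Y(I, a) = -6 + (a - 1*15) = -6 + (a - 15) = -6 + (-15 + a) = -21 + a)
Y(174, H) - 26*(-11)*c(-4) = (-21 + 80/107) - 26*(-11)*(-4) = -2167/107 - (-286)*(-4) = -2167/107 - 1*1144 = -2167/107 - 1144 = -124575/107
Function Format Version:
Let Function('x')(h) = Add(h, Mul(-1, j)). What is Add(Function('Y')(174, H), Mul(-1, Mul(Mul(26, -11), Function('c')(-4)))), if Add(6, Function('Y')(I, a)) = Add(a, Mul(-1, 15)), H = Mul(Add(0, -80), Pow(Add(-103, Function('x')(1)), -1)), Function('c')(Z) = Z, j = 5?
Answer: Rational(-124575, 107) ≈ -1164.3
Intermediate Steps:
Function('x')(h) = Add(-5, h) (Function('x')(h) = Add(h, Mul(-1, 5)) = Add(h, -5) = Add(-5, h))
H = Rational(80, 107) (H = Mul(Add(0, -80), Pow(Add(-103, Add(-5, 1)), -1)) = Mul(-80, Pow(Add(-103, -4), -1)) = Mul(-80, Pow(-107, -1)) = Mul(-80, Rational(-1, 107)) = Rational(80, 107) ≈ 0.74766)
Function('Y')(I, a) = Add(-21, a) (Function('Y')(I, a) = Add(-6, Add(a, Mul(-1, 15))) = Add(-6, Add(a, -15)) = Add(-6, Add(-15, a)) = Add(-21, a))
Add(Function('Y')(174, H), Mul(-1, Mul(Mul(26, -11), Function('c')(-4)))) = Add(Add(-21, Rational(80, 107)), Mul(-1, Mul(Mul(26, -11), -4))) = Add(Rational(-2167, 107), Mul(-1, Mul(-286, -4))) = Add(Rational(-2167, 107), Mul(-1, 1144)) = Add(Rational(-2167, 107), -1144) = Rational(-124575, 107)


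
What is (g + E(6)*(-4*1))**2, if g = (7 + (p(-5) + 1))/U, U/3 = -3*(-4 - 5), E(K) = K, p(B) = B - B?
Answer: 3748096/6561 ≈ 571.27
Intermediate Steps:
p(B) = 0
U = 81 (U = 3*(-3*(-4 - 5)) = 3*(-3*(-9)) = 3*27 = 81)
g = 8/81 (g = (7 + (0 + 1))/81 = (7 + 1)*(1/81) = 8*(1/81) = 8/81 ≈ 0.098765)
(g + E(6)*(-4*1))**2 = (8/81 + 6*(-4*1))**2 = (8/81 + 6*(-4))**2 = (8/81 - 24)**2 = (-1936/81)**2 = 3748096/6561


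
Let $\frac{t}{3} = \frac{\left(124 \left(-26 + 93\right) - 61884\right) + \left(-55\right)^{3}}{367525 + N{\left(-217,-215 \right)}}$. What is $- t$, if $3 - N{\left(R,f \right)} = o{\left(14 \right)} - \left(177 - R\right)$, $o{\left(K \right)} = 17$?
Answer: $\frac{219951}{122635} \approx 1.7935$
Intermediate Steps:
$N{\left(R,f \right)} = 163 - R$ ($N{\left(R,f \right)} = 3 - \left(17 - \left(177 - R\right)\right) = 3 - \left(17 + \left(-177 + R\right)\right) = 3 - \left(-160 + R\right) = 163 - R$)
$t = - \frac{219951}{122635}$ ($t = 3 \frac{\left(124 \left(-26 + 93\right) - 61884\right) + \left(-55\right)^{3}}{367525 + \left(163 - -217\right)} = 3 \frac{\left(124 \cdot 67 - 61884\right) - 166375}{367525 + \left(163 + 217\right)} = 3 \frac{\left(8308 - 61884\right) - 166375}{367525 + 380} = 3 \frac{-53576 - 166375}{367905} = 3 \left(\left(-219951\right) \frac{1}{367905}\right) = 3 \left(- \frac{73317}{122635}\right) = - \frac{219951}{122635} \approx -1.7935$)
$- t = \left(-1\right) \left(- \frac{219951}{122635}\right) = \frac{219951}{122635}$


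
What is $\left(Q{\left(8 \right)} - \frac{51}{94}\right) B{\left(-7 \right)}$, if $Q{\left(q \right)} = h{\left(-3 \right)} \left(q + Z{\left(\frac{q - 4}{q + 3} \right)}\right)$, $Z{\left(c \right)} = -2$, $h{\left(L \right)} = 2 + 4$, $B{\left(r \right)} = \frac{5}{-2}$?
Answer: $- \frac{16665}{188} \approx -88.644$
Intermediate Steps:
$B{\left(r \right)} = - \frac{5}{2}$ ($B{\left(r \right)} = 5 \left(- \frac{1}{2}\right) = - \frac{5}{2}$)
$h{\left(L \right)} = 6$
$Q{\left(q \right)} = -12 + 6 q$ ($Q{\left(q \right)} = 6 \left(q - 2\right) = 6 \left(-2 + q\right) = -12 + 6 q$)
$\left(Q{\left(8 \right)} - \frac{51}{94}\right) B{\left(-7 \right)} = \left(\left(-12 + 6 \cdot 8\right) - \frac{51}{94}\right) \left(- \frac{5}{2}\right) = \left(\left(-12 + 48\right) - \frac{51}{94}\right) \left(- \frac{5}{2}\right) = \left(36 - \frac{51}{94}\right) \left(- \frac{5}{2}\right) = \frac{3333}{94} \left(- \frac{5}{2}\right) = - \frac{16665}{188}$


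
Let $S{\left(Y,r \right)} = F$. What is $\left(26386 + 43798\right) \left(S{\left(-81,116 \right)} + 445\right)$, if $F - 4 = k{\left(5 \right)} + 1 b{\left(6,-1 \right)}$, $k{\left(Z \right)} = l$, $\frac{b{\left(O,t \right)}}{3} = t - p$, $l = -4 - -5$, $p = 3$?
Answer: $30740592$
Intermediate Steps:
$l = 1$ ($l = -4 + 5 = 1$)
$b{\left(O,t \right)} = -9 + 3 t$ ($b{\left(O,t \right)} = 3 \left(t - 3\right) = 3 \left(-3 + t\right) = -9 + 3 t$)
$k{\left(Z \right)} = 1$
$F = -7$ ($F = 4 + \left(1 + 1 \left(-9 + 3 \left(-1\right)\right)\right) = 4 + \left(1 + 1 \left(-9 - 3\right)\right) = 4 + \left(1 + 1 \left(-12\right)\right) = 4 + \left(1 - 12\right) = 4 - 11 = -7$)
$S{\left(Y,r \right)} = -7$
$\left(26386 + 43798\right) \left(S{\left(-81,116 \right)} + 445\right) = \left(26386 + 43798\right) \left(-7 + 445\right) = 70184 \cdot 438 = 30740592$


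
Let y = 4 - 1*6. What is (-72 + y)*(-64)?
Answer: 4736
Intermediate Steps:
y = -2 (y = 4 - 6 = -2)
(-72 + y)*(-64) = (-72 - 2)*(-64) = -74*(-64) = 4736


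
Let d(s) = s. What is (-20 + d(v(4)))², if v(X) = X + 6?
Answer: 100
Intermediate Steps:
v(X) = 6 + X
(-20 + d(v(4)))² = (-20 + (6 + 4))² = (-20 + 10)² = (-10)² = 100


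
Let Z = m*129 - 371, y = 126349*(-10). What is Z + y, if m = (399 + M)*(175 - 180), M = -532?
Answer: -1178076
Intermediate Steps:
m = 665 (m = (399 - 532)*(175 - 180) = -133*(-5) = 665)
y = -1263490
Z = 85414 (Z = 665*129 - 371 = 85785 - 371 = 85414)
Z + y = 85414 - 1263490 = -1178076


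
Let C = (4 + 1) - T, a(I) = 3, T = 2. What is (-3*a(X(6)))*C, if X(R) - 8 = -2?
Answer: -27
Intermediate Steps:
X(R) = 6 (X(R) = 8 - 2 = 6)
C = 3 (C = (4 + 1) - 1*2 = 5 - 2 = 3)
(-3*a(X(6)))*C = -3*3*3 = -9*3 = -27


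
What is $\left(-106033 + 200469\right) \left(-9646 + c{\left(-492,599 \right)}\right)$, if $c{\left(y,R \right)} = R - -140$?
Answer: $-841141452$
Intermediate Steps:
$c{\left(y,R \right)} = 140 + R$ ($c{\left(y,R \right)} = R + 140 = 140 + R$)
$\left(-106033 + 200469\right) \left(-9646 + c{\left(-492,599 \right)}\right) = \left(-106033 + 200469\right) \left(-9646 + \left(140 + 599\right)\right) = 94436 \left(-9646 + 739\right) = 94436 \left(-8907\right) = -841141452$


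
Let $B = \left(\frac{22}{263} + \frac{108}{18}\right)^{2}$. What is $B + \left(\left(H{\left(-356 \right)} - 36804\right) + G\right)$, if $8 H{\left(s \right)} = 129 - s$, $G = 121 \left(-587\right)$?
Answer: $- \frac{59614472547}{553352} \approx -1.0773 \cdot 10^{5}$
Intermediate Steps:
$G = -71027$
$H{\left(s \right)} = \frac{129}{8} - \frac{s}{8}$ ($H{\left(s \right)} = \frac{129 - s}{8} = \frac{129}{8} - \frac{s}{8}$)
$B = \frac{2560000}{69169}$ ($B = \left(22 \cdot \frac{1}{263} + 108 \cdot \frac{1}{18}\right)^{2} = \left(\frac{22}{263} + 6\right)^{2} = \left(\frac{1600}{263}\right)^{2} = \frac{2560000}{69169} \approx 37.011$)
$B + \left(\left(H{\left(-356 \right)} - 36804\right) + G\right) = \frac{2560000}{69169} + \left(\left(\left(\frac{129}{8} - - \frac{89}{2}\right) - 36804\right) - 71027\right) = \frac{2560000}{69169} + \left(\left(\left(\frac{129}{8} + \frac{89}{2}\right) - 36804\right) - 71027\right) = \frac{2560000}{69169} + \left(\left(\frac{485}{8} - 36804\right) - 71027\right) = \frac{2560000}{69169} - \frac{862163}{8} = - \frac{59614472547}{553352}$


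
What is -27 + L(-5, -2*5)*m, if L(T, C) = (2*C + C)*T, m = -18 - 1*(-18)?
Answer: -27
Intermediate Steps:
m = 0 (m = -18 + 18 = 0)
L(T, C) = 3*C*T (L(T, C) = (3*C)*T = 3*C*T)
-27 + L(-5, -2*5)*m = -27 + (3*(-2*5)*(-5))*0 = -27 + (3*(-10)*(-5))*0 = -27 + 150*0 = -27 + 0 = -27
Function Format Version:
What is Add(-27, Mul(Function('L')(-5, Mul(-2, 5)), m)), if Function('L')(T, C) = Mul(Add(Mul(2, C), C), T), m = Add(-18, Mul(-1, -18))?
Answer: -27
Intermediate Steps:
m = 0 (m = Add(-18, 18) = 0)
Function('L')(T, C) = Mul(3, C, T) (Function('L')(T, C) = Mul(Mul(3, C), T) = Mul(3, C, T))
Add(-27, Mul(Function('L')(-5, Mul(-2, 5)), m)) = Add(-27, Mul(Mul(3, Mul(-2, 5), -5), 0)) = Add(-27, Mul(Mul(3, -10, -5), 0)) = Add(-27, Mul(150, 0)) = Add(-27, 0) = -27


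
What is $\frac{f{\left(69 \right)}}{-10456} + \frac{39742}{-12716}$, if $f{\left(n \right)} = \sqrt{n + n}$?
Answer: $- \frac{19871}{6358} - \frac{\sqrt{138}}{10456} \approx -3.1265$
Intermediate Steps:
$f{\left(n \right)} = \sqrt{2} \sqrt{n}$ ($f{\left(n \right)} = \sqrt{2 n} = \sqrt{2} \sqrt{n}$)
$\frac{f{\left(69 \right)}}{-10456} + \frac{39742}{-12716} = \frac{\sqrt{2} \sqrt{69}}{-10456} + \frac{39742}{-12716} = \sqrt{138} \left(- \frac{1}{10456}\right) + 39742 \left(- \frac{1}{12716}\right) = - \frac{\sqrt{138}}{10456} - \frac{19871}{6358} = - \frac{19871}{6358} - \frac{\sqrt{138}}{10456}$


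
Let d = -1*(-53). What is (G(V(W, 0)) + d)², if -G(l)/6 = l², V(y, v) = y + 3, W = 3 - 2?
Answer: 1849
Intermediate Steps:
W = 1
V(y, v) = 3 + y
d = 53
G(l) = -6*l²
(G(V(W, 0)) + d)² = (-6*(3 + 1)² + 53)² = (-6*4² + 53)² = (-6*16 + 53)² = (-96 + 53)² = (-43)² = 1849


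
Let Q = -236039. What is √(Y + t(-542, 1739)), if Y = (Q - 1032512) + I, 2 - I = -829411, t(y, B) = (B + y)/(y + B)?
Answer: 3*I*√48793 ≈ 662.67*I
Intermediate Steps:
t(y, B) = 1 (t(y, B) = (B + y)/(B + y) = 1)
I = 829413 (I = 2 - 1*(-829411) = 2 + 829411 = 829413)
Y = -439138 (Y = (-236039 - 1032512) + 829413 = -1268551 + 829413 = -439138)
√(Y + t(-542, 1739)) = √(-439138 + 1) = √(-439137) = 3*I*√48793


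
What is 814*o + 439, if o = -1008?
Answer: -820073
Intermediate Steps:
814*o + 439 = 814*(-1008) + 439 = -820512 + 439 = -820073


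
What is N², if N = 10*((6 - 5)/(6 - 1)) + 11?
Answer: 169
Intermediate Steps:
N = 13 (N = 10*(1/5) + 11 = 10*(1*(⅕)) + 11 = 10*(⅕) + 11 = 2 + 11 = 13)
N² = 13² = 169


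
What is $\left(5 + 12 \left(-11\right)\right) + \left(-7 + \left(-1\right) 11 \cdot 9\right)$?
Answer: $-233$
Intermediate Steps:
$\left(5 + 12 \left(-11\right)\right) + \left(-7 + \left(-1\right) 11 \cdot 9\right) = \left(5 - 132\right) - 106 = -127 - 106 = -233$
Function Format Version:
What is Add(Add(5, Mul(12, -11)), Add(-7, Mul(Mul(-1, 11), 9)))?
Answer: -233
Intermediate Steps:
Add(Add(5, Mul(12, -11)), Add(-7, Mul(Mul(-1, 11), 9))) = Add(Add(5, -132), Add(-7, Mul(-11, 9))) = Add(-127, Add(-7, -99)) = Add(-127, -106) = -233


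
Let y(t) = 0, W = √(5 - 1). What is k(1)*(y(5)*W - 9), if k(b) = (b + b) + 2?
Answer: -36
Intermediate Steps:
k(b) = 2 + 2*b (k(b) = 2*b + 2 = 2 + 2*b)
W = 2 (W = √4 = 2)
k(1)*(y(5)*W - 9) = (2 + 2*1)*(0*2 - 9) = (2 + 2)*(0 - 9) = 4*(-9) = -36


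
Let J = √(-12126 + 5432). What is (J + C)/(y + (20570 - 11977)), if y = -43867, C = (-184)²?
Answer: -16928/17637 - I*√6694/35274 ≈ -0.9598 - 0.0023195*I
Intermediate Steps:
J = I*√6694 (J = √(-6694) = I*√6694 ≈ 81.817*I)
C = 33856
(J + C)/(y + (20570 - 11977)) = (I*√6694 + 33856)/(-43867 + (20570 - 11977)) = (33856 + I*√6694)/(-43867 + 8593) = (33856 + I*√6694)/(-35274) = (33856 + I*√6694)*(-1/35274) = -16928/17637 - I*√6694/35274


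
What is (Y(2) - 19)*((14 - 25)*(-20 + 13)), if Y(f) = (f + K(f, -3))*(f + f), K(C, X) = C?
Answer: -231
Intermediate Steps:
Y(f) = 4*f**2 (Y(f) = (f + f)*(f + f) = (2*f)*(2*f) = 4*f**2)
(Y(2) - 19)*((14 - 25)*(-20 + 13)) = (4*2**2 - 19)*((14 - 25)*(-20 + 13)) = (4*4 - 19)*(-11*(-7)) = (16 - 19)*77 = -3*77 = -231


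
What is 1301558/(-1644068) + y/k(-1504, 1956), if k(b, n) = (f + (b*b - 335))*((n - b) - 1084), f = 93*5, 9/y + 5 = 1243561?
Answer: -241653694819611754711/305245795219798221888 ≈ -0.79167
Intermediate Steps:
y = 9/1243556 (y = 9/(-5 + 1243561) = 9/1243556 ≈ 7.2373e-6)
f = 465
k(b, n) = (130 + b²)*(-1084 + n - b) (k(b, n) = (465 + (b*b - 335))*((n - b) - 1084) = (465 + (b² - 335))*(-1084 + n - b) = (465 + (-335 + b²))*(-1084 + n - b) = (130 + b²)*(-1084 + n - b))
1301558/(-1644068) + y/k(-1504, 1956) = 1301558/(-1644068) + 9/(1243556*(-140920 - 1*(-1504)³ - 1084*(-1504)² - 130*(-1504) + 130*1956 + 1956*(-1504)²)) = 1301558*(-1/1644068) + 9/(1243556*(-140920 - 1*(-3402072064) - 1084*2262016 + 195520 + 254280 + 1956*2262016)) = -650779/822034 + 9/(1243556*(-140920 + 3402072064 - 2452025344 + 195520 + 254280 + 4424503296)) = -650779/822034 + (9/1243556)/5374858896 = -650779/822034 + (9/1243556)*(1/5374858896) = -650779/822034 + 1/742659781030464 = -241653694819611754711/305245795219798221888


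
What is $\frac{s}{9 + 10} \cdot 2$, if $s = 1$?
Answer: $\frac{2}{19} \approx 0.10526$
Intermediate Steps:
$\frac{s}{9 + 10} \cdot 2 = \frac{1}{9 + 10} \cdot 1 \cdot 2 = \frac{1}{19} \cdot 1 \cdot 2 = \frac{1}{19} \cdot 2 = \frac{2}{19}$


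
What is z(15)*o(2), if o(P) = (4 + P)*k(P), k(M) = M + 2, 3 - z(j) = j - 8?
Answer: -96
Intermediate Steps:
z(j) = 11 - j (z(j) = 3 - (j - 8) = 3 - (-8 + j) = 3 + (8 - j) = 11 - j)
k(M) = 2 + M
o(P) = (2 + P)*(4 + P) (o(P) = (4 + P)*(2 + P) = (2 + P)*(4 + P))
z(15)*o(2) = (11 - 1*15)*((2 + 2)*(4 + 2)) = (11 - 15)*(4*6) = -4*24 = -96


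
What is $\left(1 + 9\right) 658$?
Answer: $6580$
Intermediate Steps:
$\left(1 + 9\right) 658 = 10 \cdot 658 = 6580$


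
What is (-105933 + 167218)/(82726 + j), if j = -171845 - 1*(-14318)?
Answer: -61285/74801 ≈ -0.81931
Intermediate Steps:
j = -157527 (j = -171845 + 14318 = -157527)
(-105933 + 167218)/(82726 + j) = (-105933 + 167218)/(82726 - 157527) = 61285/(-74801) = 61285*(-1/74801) = -61285/74801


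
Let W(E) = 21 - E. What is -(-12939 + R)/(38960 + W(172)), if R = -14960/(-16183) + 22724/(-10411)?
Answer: 2180190408939/6538587395317 ≈ 0.33343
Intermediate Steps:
R = -211993932/168481213 (R = -14960*(-1/16183) + 22724*(-1/10411) = 14960/16183 - 22724/10411 = -211993932/168481213 ≈ -1.2583)
-(-12939 + R)/(38960 + W(172)) = -(-12939 - 211993932/168481213)/(38960 + (21 - 1*172)) = -(-2180190408939)/(168481213*(38960 + (21 - 172))) = -(-2180190408939)/(168481213*(38960 - 151)) = -(-2180190408939)/(168481213*38809) = -1*(-2180190408939/6538587395317) = 2180190408939/6538587395317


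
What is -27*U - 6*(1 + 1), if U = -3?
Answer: 69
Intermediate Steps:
-27*U - 6*(1 + 1) = -27*(-3) - 6*(1 + 1) = 81 - 6*2 = 81 - 12 = 69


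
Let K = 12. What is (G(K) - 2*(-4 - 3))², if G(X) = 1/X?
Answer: 28561/144 ≈ 198.34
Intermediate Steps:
G(X) = 1/X
(G(K) - 2*(-4 - 3))² = (1/12 - 2*(-4 - 3))² = (1/12 - 2*(-7))² = (1/12 + 14)² = (169/12)² = 28561/144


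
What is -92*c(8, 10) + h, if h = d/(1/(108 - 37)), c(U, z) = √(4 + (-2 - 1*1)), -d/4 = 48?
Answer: -13724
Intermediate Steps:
d = -192 (d = -4*48 = -192)
c(U, z) = 1 (c(U, z) = √(4 + (-2 - 1)) = √(4 - 3) = √1 = 1)
h = -13632 (h = -192/(1/(108 - 37)) = -192/(1/71) = -192/1/71 = -192*71 = -13632)
-92*c(8, 10) + h = -92*1 - 13632 = -92 - 13632 = -13724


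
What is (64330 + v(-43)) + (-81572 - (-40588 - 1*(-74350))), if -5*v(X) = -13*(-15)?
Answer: -51043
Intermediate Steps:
v(X) = -39 (v(X) = -(-13)*(-15)/5 = -⅕*195 = -39)
(64330 + v(-43)) + (-81572 - (-40588 - 1*(-74350))) = (64330 - 39) + (-81572 - (-40588 - 1*(-74350))) = 64291 + (-81572 - (-40588 + 74350)) = 64291 + (-81572 - 1*33762) = 64291 + (-81572 - 33762) = 64291 - 115334 = -51043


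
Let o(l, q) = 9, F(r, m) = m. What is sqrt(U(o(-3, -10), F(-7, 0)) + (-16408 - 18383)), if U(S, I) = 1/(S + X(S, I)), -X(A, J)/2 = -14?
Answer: I*sqrt(47628842)/37 ≈ 186.52*I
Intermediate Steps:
X(A, J) = 28 (X(A, J) = -2*(-14) = 28)
U(S, I) = 1/(28 + S) (U(S, I) = 1/(S + 28) = 1/(28 + S))
sqrt(U(o(-3, -10), F(-7, 0)) + (-16408 - 18383)) = sqrt(1/(28 + 9) + (-16408 - 18383)) = sqrt(1/37 - 34791) = sqrt(-1287266/37) = I*sqrt(47628842)/37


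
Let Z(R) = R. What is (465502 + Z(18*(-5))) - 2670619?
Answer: -2205207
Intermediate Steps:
(465502 + Z(18*(-5))) - 2670619 = (465502 + 18*(-5)) - 2670619 = (465502 - 90) - 2670619 = 465412 - 2670619 = -2205207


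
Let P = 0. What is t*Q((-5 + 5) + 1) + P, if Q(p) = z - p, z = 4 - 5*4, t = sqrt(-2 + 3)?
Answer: -17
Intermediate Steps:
t = 1 (t = sqrt(1) = 1)
z = -16 (z = 4 - 20 = -16)
Q(p) = -16 - p
t*Q((-5 + 5) + 1) + P = 1*(-16 - ((-5 + 5) + 1)) + 0 = 1*(-16 - (0 + 1)) + 0 = 1*(-16 - 1*1) + 0 = 1*(-16 - 1) + 0 = 1*(-17) + 0 = -17 + 0 = -17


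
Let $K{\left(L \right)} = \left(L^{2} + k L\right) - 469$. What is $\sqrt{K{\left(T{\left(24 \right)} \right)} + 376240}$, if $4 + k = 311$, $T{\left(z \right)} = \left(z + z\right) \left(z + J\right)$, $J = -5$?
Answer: $\sqrt{1487499} \approx 1219.6$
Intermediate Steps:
$T{\left(z \right)} = 2 z \left(-5 + z\right)$ ($T{\left(z \right)} = \left(z + z\right) \left(z - 5\right) = 2 z \left(-5 + z\right)$)
$k = 307$ ($k = -4 + 311 = 307$)
$K{\left(L \right)} = -469 + L^{2} + 307 L$ ($K{\left(L \right)} = \left(L^{2} + 307 L\right) - 469 = -469 + L^{2} + 307 L$)
$\sqrt{K{\left(T{\left(24 \right)} \right)} + 376240} = \sqrt{\left(-469 + \left(2 \cdot 24 \left(-5 + 24\right)\right)^{2} + 307 \cdot 2 \cdot 24 \left(-5 + 24\right)\right) + 376240} = \sqrt{\left(-469 + \left(2 \cdot 24 \cdot 19\right)^{2} + 307 \cdot 2 \cdot 24 \cdot 19\right) + 376240} = \sqrt{\left(-469 + 912^{2} + 307 \cdot 912\right) + 376240} = \sqrt{\left(-469 + 831744 + 279984\right) + 376240} = \sqrt{1111259 + 376240} = \sqrt{1487499}$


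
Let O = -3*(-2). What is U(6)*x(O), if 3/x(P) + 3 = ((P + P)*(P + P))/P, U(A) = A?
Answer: 6/7 ≈ 0.85714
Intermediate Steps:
O = 6
x(P) = 3/(-3 + 4*P) (x(P) = 3/(-3 + ((P + P)*(P + P))/P) = 3/(-3 + ((2*P)*(2*P))/P) = 3/(-3 + (4*P**2)/P) = 3/(-3 + 4*P))
U(6)*x(O) = 6*(3/(-3 + 4*6)) = 6*(3/(-3 + 24)) = 6*(3/21) = 6*(3*(1/21)) = 6*(1/7) = 6/7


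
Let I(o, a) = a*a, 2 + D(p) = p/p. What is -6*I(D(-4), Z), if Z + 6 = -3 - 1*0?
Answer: -486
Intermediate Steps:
D(p) = -1 (D(p) = -2 + p/p = -2 + 1 = -1)
Z = -9 (Z = -6 + (-3 - 1*0) = -6 + (-3 + 0) = -6 - 3 = -9)
I(o, a) = a**2
-6*I(D(-4), Z) = -6*(-9)**2 = -6*81 = -486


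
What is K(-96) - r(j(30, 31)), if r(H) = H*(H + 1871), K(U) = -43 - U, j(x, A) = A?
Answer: -58909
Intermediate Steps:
r(H) = H*(1871 + H)
K(-96) - r(j(30, 31)) = (-43 - 1*(-96)) - 31*(1871 + 31) = (-43 + 96) - 31*1902 = 53 - 1*58962 = 53 - 58962 = -58909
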